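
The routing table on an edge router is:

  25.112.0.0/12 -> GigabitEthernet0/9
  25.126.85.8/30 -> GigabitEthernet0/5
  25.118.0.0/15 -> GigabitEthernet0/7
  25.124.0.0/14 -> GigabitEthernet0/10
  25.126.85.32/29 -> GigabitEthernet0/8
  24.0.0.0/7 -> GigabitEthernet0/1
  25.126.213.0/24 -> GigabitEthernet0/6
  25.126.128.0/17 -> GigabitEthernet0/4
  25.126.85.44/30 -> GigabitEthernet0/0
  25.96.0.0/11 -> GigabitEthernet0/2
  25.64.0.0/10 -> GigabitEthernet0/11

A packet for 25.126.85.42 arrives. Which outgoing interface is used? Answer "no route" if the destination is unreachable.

GigabitEthernet0/10

Routes whose prefix contains 25.126.85.42:
  24.0.0.0/7 (24.0.0.0 - 25.255.255.255) -> GigabitEthernet0/1
  25.64.0.0/10 (25.64.0.0 - 25.127.255.255) -> GigabitEthernet0/11
  25.96.0.0/11 (25.96.0.0 - 25.127.255.255) -> GigabitEthernet0/2
  25.112.0.0/12 (25.112.0.0 - 25.127.255.255) -> GigabitEthernet0/9
  25.124.0.0/14 (25.124.0.0 - 25.127.255.255) -> GigabitEthernet0/10
More-specific entries that do NOT match:
  25.126.85.8/30 (25.126.85.8 - 25.126.85.11) does not contain 25.126.85.42
  25.126.85.44/30 (25.126.85.44 - 25.126.85.47) does not contain 25.126.85.42
  25.126.85.32/29 (25.126.85.32 - 25.126.85.39) does not contain 25.126.85.42
  25.126.213.0/24 (25.126.213.0 - 25.126.213.255) does not contain 25.126.85.42
  25.126.128.0/17 (25.126.128.0 - 25.126.255.255) does not contain 25.126.85.42
  25.118.0.0/15 (25.118.0.0 - 25.119.255.255) does not contain 25.126.85.42
Longest matching prefix is /14 -> interface GigabitEthernet0/10.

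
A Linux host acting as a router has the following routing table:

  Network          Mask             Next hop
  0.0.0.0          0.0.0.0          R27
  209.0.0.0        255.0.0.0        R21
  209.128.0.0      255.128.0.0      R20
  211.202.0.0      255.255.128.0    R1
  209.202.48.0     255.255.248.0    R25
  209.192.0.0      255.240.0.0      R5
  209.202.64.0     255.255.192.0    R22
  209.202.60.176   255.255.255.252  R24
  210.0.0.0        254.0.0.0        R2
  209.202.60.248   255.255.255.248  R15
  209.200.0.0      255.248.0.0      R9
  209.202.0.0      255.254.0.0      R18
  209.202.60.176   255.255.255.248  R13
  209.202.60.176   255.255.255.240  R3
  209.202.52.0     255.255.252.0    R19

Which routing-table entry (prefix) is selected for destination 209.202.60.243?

209.202.0.0/15

Entries matching 209.202.60.243:
  0.0.0.0/0 (default, matches everything)
  209.0.0.0/8 (209.0.0.0 - 209.255.255.255)
  209.128.0.0/9 (209.128.0.0 - 209.255.255.255)
  209.192.0.0/12 (209.192.0.0 - 209.207.255.255)
  209.200.0.0/13 (209.200.0.0 - 209.207.255.255)
  209.202.0.0/15 (209.202.0.0 - 209.203.255.255)
Most specific is 209.202.0.0/15.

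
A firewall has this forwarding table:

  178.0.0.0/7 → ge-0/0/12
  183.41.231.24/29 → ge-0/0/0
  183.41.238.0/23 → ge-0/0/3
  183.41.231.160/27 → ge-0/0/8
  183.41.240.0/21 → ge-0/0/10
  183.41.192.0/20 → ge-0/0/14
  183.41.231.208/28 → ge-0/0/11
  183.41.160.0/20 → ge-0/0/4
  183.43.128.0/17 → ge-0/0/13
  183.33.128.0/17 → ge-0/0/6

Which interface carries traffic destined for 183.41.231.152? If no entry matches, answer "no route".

no route

No entry's prefix contains 183.41.231.152; there is no default route.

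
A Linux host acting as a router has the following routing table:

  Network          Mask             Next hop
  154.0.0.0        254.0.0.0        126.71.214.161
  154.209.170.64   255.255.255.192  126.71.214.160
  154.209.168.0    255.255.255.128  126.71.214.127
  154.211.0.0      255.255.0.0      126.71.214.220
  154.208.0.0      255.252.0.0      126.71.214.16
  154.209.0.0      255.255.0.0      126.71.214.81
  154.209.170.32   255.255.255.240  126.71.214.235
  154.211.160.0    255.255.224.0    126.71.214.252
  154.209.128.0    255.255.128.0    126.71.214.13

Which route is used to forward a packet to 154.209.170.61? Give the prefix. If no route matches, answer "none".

Entries matching 154.209.170.61:
  154.0.0.0/7 (154.0.0.0 - 155.255.255.255)
  154.208.0.0/14 (154.208.0.0 - 154.211.255.255)
  154.209.0.0/16 (154.209.0.0 - 154.209.255.255)
  154.209.128.0/17 (154.209.128.0 - 154.209.255.255)
Most specific is 154.209.128.0/17.

154.209.128.0/17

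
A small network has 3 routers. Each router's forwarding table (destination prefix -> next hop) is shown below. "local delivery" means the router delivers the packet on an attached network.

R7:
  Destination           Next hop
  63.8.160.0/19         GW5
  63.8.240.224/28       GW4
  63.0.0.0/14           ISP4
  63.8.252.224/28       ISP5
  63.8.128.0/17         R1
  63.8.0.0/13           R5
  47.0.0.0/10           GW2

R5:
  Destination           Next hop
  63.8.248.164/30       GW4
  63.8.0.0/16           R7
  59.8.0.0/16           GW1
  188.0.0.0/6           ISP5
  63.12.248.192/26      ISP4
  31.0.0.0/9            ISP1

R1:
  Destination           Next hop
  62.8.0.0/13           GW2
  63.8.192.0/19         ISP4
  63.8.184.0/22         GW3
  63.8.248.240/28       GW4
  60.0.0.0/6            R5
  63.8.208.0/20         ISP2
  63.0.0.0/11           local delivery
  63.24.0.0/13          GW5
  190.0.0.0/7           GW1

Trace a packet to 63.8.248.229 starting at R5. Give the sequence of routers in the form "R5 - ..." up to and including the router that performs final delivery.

R5 - R7 - R1

At R5: longest match for 63.8.248.229 is 63.8.0.0/16 -> R7
At R7: longest match for 63.8.248.229 is 63.8.128.0/17 -> R1
At R1: longest match for 63.8.248.229 is 63.0.0.0/11 -> local delivery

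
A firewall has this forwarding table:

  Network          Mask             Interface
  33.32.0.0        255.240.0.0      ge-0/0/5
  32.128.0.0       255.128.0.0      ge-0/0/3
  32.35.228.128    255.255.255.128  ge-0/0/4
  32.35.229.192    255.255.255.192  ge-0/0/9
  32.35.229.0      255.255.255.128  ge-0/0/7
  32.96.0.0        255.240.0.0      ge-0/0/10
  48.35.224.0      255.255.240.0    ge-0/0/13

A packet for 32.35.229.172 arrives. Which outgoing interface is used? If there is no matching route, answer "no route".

no route

No entry's prefix contains 32.35.229.172; there is no default route.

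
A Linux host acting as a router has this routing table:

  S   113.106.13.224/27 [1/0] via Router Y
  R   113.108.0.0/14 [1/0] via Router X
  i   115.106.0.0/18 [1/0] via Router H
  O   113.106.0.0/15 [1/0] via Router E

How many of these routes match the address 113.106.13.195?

Prefixes containing 113.106.13.195:
  113.106.0.0/15 (113.106.0.0 - 113.107.255.255)
Total matching entries: 1.

1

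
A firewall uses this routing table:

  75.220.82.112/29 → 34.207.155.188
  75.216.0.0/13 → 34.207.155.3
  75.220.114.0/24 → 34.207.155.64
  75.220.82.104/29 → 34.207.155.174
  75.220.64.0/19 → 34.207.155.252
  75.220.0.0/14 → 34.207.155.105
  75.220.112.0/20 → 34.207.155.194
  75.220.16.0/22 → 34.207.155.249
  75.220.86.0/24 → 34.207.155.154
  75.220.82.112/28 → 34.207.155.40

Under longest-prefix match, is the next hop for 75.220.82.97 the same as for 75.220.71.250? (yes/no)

75.220.82.97: longest match 75.220.64.0/19 -> 34.207.155.252
75.220.71.250: longest match 75.220.64.0/19 -> 34.207.155.252

yes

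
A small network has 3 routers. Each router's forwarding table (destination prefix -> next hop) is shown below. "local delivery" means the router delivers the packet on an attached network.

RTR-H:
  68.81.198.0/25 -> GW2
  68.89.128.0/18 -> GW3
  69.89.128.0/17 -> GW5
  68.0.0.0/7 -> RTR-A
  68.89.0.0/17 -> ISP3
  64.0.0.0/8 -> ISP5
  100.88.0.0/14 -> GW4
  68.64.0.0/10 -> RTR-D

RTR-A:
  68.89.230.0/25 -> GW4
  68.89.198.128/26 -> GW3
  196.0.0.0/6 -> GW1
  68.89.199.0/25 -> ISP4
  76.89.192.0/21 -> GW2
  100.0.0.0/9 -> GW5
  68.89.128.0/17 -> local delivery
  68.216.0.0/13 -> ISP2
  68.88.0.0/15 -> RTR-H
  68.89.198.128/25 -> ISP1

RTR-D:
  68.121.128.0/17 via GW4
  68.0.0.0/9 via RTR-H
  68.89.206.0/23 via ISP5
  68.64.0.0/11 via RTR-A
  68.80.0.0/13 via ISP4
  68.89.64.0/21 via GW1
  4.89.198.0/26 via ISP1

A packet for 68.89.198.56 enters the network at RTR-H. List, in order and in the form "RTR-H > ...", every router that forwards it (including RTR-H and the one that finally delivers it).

RTR-H > RTR-D > RTR-A

At RTR-H: longest match for 68.89.198.56 is 68.64.0.0/10 -> RTR-D
At RTR-D: longest match for 68.89.198.56 is 68.64.0.0/11 -> RTR-A
At RTR-A: longest match for 68.89.198.56 is 68.89.128.0/17 -> local delivery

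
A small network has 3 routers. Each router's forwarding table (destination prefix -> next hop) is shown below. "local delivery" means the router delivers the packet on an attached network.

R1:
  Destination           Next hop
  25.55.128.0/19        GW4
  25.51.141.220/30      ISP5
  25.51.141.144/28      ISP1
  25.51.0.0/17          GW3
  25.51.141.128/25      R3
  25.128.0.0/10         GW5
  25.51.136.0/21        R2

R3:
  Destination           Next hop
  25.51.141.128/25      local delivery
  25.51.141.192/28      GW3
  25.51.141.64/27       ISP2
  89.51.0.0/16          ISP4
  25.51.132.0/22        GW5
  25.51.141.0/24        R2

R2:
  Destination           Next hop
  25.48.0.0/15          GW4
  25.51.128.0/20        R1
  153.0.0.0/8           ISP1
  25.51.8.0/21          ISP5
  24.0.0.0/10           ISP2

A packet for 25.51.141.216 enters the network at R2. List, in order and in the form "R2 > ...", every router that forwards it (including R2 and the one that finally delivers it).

R2 > R1 > R3

At R2: longest match for 25.51.141.216 is 25.51.128.0/20 -> R1
At R1: longest match for 25.51.141.216 is 25.51.141.128/25 -> R3
At R3: longest match for 25.51.141.216 is 25.51.141.128/25 -> local delivery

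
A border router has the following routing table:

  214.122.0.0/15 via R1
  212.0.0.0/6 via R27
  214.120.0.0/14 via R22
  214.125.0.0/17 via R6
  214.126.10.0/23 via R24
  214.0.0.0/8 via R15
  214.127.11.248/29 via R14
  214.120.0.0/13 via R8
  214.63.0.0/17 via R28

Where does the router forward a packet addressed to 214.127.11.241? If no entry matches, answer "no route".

R8

Routes whose prefix contains 214.127.11.241:
  212.0.0.0/6 (212.0.0.0 - 215.255.255.255) -> R27
  214.0.0.0/8 (214.0.0.0 - 214.255.255.255) -> R15
  214.120.0.0/13 (214.120.0.0 - 214.127.255.255) -> R8
More-specific entries that do NOT match:
  214.127.11.248/29 (214.127.11.248 - 214.127.11.255) does not contain 214.127.11.241
  214.126.10.0/23 (214.126.10.0 - 214.126.11.255) does not contain 214.127.11.241
  214.125.0.0/17 (214.125.0.0 - 214.125.127.255) does not contain 214.127.11.241
  214.63.0.0/17 (214.63.0.0 - 214.63.127.255) does not contain 214.127.11.241
  214.122.0.0/15 (214.122.0.0 - 214.123.255.255) does not contain 214.127.11.241
  214.120.0.0/14 (214.120.0.0 - 214.123.255.255) does not contain 214.127.11.241
Longest matching prefix is /13 -> next hop R8.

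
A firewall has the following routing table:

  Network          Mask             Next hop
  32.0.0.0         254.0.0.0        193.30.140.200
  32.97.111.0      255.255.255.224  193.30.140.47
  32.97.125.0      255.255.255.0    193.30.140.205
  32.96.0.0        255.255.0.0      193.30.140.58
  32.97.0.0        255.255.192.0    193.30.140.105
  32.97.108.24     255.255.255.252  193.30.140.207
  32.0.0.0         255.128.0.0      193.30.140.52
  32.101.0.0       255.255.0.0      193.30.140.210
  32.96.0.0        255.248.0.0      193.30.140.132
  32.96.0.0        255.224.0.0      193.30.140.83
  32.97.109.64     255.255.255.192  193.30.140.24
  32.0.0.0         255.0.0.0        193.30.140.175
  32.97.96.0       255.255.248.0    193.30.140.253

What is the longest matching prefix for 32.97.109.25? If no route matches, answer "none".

32.96.0.0/13

Entries matching 32.97.109.25:
  32.0.0.0/7 (32.0.0.0 - 33.255.255.255)
  32.0.0.0/8 (32.0.0.0 - 32.255.255.255)
  32.0.0.0/9 (32.0.0.0 - 32.127.255.255)
  32.96.0.0/11 (32.96.0.0 - 32.127.255.255)
  32.96.0.0/13 (32.96.0.0 - 32.103.255.255)
Most specific is 32.96.0.0/13.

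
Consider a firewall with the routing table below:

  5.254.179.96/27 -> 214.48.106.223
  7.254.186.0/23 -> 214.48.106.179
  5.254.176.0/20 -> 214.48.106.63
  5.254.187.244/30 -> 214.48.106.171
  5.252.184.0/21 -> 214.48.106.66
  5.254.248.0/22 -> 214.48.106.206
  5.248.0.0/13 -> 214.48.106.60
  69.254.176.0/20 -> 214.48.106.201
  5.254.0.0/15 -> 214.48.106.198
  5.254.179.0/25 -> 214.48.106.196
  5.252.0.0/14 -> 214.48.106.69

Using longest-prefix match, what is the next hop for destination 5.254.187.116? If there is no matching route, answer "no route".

Routes whose prefix contains 5.254.187.116:
  5.248.0.0/13 (5.248.0.0 - 5.255.255.255) -> 214.48.106.60
  5.252.0.0/14 (5.252.0.0 - 5.255.255.255) -> 214.48.106.69
  5.254.0.0/15 (5.254.0.0 - 5.255.255.255) -> 214.48.106.198
  5.254.176.0/20 (5.254.176.0 - 5.254.191.255) -> 214.48.106.63
More-specific entries that do NOT match:
  5.254.187.244/30 (5.254.187.244 - 5.254.187.247) does not contain 5.254.187.116
  5.254.179.96/27 (5.254.179.96 - 5.254.179.127) does not contain 5.254.187.116
  5.254.179.0/25 (5.254.179.0 - 5.254.179.127) does not contain 5.254.187.116
  7.254.186.0/23 (7.254.186.0 - 7.254.187.255) does not contain 5.254.187.116
  5.254.248.0/22 (5.254.248.0 - 5.254.251.255) does not contain 5.254.187.116
  5.252.184.0/21 (5.252.184.0 - 5.252.191.255) does not contain 5.254.187.116
Longest matching prefix is /20 -> next hop 214.48.106.63.

214.48.106.63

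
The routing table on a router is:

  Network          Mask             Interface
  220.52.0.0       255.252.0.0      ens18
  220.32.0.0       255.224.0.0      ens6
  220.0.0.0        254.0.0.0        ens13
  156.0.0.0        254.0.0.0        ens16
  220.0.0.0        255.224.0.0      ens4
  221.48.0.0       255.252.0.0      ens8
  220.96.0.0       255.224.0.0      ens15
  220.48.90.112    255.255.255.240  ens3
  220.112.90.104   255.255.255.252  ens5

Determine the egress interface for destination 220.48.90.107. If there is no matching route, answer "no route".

ens6

Routes whose prefix contains 220.48.90.107:
  220.0.0.0/7 (220.0.0.0 - 221.255.255.255) -> ens13
  220.32.0.0/11 (220.32.0.0 - 220.63.255.255) -> ens6
More-specific entries that do NOT match:
  220.112.90.104/30 (220.112.90.104 - 220.112.90.107) does not contain 220.48.90.107
  220.48.90.112/28 (220.48.90.112 - 220.48.90.127) does not contain 220.48.90.107
  220.52.0.0/14 (220.52.0.0 - 220.55.255.255) does not contain 220.48.90.107
  221.48.0.0/14 (221.48.0.0 - 221.51.255.255) does not contain 220.48.90.107
Longest matching prefix is /11 -> interface ens6.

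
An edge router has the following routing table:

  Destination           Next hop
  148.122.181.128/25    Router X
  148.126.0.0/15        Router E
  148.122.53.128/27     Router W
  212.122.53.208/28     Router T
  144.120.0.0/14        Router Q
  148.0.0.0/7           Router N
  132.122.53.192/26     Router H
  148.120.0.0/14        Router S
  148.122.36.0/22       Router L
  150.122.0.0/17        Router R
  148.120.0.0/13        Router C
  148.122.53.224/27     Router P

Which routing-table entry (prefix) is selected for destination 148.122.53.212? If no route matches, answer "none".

Entries matching 148.122.53.212:
  148.0.0.0/7 (148.0.0.0 - 149.255.255.255)
  148.120.0.0/13 (148.120.0.0 - 148.127.255.255)
  148.120.0.0/14 (148.120.0.0 - 148.123.255.255)
Most specific is 148.120.0.0/14.

148.120.0.0/14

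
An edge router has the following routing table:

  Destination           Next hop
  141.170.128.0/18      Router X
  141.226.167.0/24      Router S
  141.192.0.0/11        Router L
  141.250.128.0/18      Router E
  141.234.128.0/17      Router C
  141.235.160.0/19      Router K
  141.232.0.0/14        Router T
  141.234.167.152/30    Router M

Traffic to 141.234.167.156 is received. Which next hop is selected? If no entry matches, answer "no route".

Router C

Routes whose prefix contains 141.234.167.156:
  141.232.0.0/14 (141.232.0.0 - 141.235.255.255) -> Router T
  141.234.128.0/17 (141.234.128.0 - 141.234.255.255) -> Router C
More-specific entries that do NOT match:
  141.234.167.152/30 (141.234.167.152 - 141.234.167.155) does not contain 141.234.167.156
  141.226.167.0/24 (141.226.167.0 - 141.226.167.255) does not contain 141.234.167.156
  141.235.160.0/19 (141.235.160.0 - 141.235.191.255) does not contain 141.234.167.156
  141.170.128.0/18 (141.170.128.0 - 141.170.191.255) does not contain 141.234.167.156
  141.250.128.0/18 (141.250.128.0 - 141.250.191.255) does not contain 141.234.167.156
Longest matching prefix is /17 -> next hop Router C.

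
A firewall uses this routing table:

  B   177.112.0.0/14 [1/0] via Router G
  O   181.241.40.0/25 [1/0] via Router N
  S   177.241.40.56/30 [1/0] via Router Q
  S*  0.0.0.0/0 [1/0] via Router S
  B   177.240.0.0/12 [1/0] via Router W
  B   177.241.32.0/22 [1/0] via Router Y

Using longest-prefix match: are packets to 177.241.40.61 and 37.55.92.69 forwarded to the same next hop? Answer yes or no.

177.241.40.61: longest match 177.240.0.0/12 -> Router W
37.55.92.69: longest match 0.0.0.0/0 -> Router S

no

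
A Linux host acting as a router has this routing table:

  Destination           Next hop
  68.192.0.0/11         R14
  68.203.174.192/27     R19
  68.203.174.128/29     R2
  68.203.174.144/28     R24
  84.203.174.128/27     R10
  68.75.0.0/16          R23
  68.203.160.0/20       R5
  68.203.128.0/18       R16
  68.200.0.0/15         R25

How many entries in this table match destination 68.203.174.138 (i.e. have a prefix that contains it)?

3

Prefixes containing 68.203.174.138:
  68.192.0.0/11 (68.192.0.0 - 68.223.255.255)
  68.203.128.0/18 (68.203.128.0 - 68.203.191.255)
  68.203.160.0/20 (68.203.160.0 - 68.203.175.255)
Total matching entries: 3.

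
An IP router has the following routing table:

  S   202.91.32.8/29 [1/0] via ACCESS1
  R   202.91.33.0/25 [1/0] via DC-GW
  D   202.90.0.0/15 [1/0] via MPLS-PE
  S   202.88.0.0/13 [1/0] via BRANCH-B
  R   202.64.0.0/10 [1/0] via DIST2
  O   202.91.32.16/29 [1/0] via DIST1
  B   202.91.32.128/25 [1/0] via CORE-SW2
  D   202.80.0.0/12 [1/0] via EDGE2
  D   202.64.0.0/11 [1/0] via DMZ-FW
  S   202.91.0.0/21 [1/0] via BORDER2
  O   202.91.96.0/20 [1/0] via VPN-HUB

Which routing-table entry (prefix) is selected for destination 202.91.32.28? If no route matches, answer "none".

Entries matching 202.91.32.28:
  202.64.0.0/10 (202.64.0.0 - 202.127.255.255)
  202.64.0.0/11 (202.64.0.0 - 202.95.255.255)
  202.80.0.0/12 (202.80.0.0 - 202.95.255.255)
  202.88.0.0/13 (202.88.0.0 - 202.95.255.255)
  202.90.0.0/15 (202.90.0.0 - 202.91.255.255)
Most specific is 202.90.0.0/15.

202.90.0.0/15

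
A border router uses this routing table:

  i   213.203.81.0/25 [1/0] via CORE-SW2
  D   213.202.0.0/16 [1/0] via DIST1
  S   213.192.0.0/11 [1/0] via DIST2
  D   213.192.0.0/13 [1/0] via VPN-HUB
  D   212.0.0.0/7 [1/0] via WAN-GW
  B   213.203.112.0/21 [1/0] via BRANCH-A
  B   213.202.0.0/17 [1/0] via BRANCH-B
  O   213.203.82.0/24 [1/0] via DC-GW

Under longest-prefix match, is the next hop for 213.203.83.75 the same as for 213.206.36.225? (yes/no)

213.203.83.75: longest match 213.192.0.0/11 -> DIST2
213.206.36.225: longest match 213.192.0.0/11 -> DIST2

yes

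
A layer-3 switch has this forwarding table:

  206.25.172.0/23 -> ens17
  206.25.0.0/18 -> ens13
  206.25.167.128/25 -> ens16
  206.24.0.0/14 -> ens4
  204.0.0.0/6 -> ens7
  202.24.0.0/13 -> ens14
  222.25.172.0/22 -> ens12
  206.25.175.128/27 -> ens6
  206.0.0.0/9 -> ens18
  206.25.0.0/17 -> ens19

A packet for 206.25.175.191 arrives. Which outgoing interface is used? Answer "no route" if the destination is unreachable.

Routes whose prefix contains 206.25.175.191:
  204.0.0.0/6 (204.0.0.0 - 207.255.255.255) -> ens7
  206.0.0.0/9 (206.0.0.0 - 206.127.255.255) -> ens18
  206.24.0.0/14 (206.24.0.0 - 206.27.255.255) -> ens4
More-specific entries that do NOT match:
  206.25.175.128/27 (206.25.175.128 - 206.25.175.159) does not contain 206.25.175.191
  206.25.167.128/25 (206.25.167.128 - 206.25.167.255) does not contain 206.25.175.191
  206.25.172.0/23 (206.25.172.0 - 206.25.173.255) does not contain 206.25.175.191
  222.25.172.0/22 (222.25.172.0 - 222.25.175.255) does not contain 206.25.175.191
  206.25.0.0/18 (206.25.0.0 - 206.25.63.255) does not contain 206.25.175.191
  206.25.0.0/17 (206.25.0.0 - 206.25.127.255) does not contain 206.25.175.191
Longest matching prefix is /14 -> interface ens4.

ens4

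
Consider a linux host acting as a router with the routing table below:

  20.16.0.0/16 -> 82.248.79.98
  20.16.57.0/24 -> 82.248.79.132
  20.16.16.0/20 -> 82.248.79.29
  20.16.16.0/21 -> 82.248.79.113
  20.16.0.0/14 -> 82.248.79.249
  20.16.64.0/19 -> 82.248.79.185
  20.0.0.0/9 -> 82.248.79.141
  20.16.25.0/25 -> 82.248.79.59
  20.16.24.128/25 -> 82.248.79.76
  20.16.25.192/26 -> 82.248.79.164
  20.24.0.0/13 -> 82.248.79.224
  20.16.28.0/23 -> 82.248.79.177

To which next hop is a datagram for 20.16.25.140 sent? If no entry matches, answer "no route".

82.248.79.29

Routes whose prefix contains 20.16.25.140:
  20.0.0.0/9 (20.0.0.0 - 20.127.255.255) -> 82.248.79.141
  20.16.0.0/14 (20.16.0.0 - 20.19.255.255) -> 82.248.79.249
  20.16.0.0/16 (20.16.0.0 - 20.16.255.255) -> 82.248.79.98
  20.16.16.0/20 (20.16.16.0 - 20.16.31.255) -> 82.248.79.29
More-specific entries that do NOT match:
  20.16.25.192/26 (20.16.25.192 - 20.16.25.255) does not contain 20.16.25.140
  20.16.25.0/25 (20.16.25.0 - 20.16.25.127) does not contain 20.16.25.140
  20.16.24.128/25 (20.16.24.128 - 20.16.24.255) does not contain 20.16.25.140
  20.16.57.0/24 (20.16.57.0 - 20.16.57.255) does not contain 20.16.25.140
  20.16.28.0/23 (20.16.28.0 - 20.16.29.255) does not contain 20.16.25.140
  20.16.16.0/21 (20.16.16.0 - 20.16.23.255) does not contain 20.16.25.140
Longest matching prefix is /20 -> next hop 82.248.79.29.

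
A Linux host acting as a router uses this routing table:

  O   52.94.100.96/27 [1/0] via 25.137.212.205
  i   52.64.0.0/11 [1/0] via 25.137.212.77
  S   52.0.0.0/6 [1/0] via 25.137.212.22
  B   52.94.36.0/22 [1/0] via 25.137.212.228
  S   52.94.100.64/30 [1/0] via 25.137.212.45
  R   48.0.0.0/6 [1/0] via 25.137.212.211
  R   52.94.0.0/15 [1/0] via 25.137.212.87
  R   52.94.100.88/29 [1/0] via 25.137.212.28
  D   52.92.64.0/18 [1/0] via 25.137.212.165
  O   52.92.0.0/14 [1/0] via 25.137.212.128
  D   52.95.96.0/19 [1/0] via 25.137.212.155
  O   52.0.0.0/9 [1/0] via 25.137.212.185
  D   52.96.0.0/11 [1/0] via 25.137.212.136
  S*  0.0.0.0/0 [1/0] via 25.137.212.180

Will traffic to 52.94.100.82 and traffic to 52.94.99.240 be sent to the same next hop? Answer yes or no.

52.94.100.82: longest match 52.94.0.0/15 -> 25.137.212.87
52.94.99.240: longest match 52.94.0.0/15 -> 25.137.212.87

yes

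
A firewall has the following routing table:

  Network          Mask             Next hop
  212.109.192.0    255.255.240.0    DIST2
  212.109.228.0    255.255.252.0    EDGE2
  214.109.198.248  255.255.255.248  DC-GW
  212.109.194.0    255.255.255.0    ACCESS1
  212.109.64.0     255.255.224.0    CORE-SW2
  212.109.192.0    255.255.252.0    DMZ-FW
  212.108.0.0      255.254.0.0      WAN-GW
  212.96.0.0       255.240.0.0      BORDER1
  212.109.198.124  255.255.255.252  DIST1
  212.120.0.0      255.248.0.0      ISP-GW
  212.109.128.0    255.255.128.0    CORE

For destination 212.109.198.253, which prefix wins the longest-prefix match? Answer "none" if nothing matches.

212.109.192.0/20

Entries matching 212.109.198.253:
  212.96.0.0/12 (212.96.0.0 - 212.111.255.255)
  212.108.0.0/15 (212.108.0.0 - 212.109.255.255)
  212.109.128.0/17 (212.109.128.0 - 212.109.255.255)
  212.109.192.0/20 (212.109.192.0 - 212.109.207.255)
Most specific is 212.109.192.0/20.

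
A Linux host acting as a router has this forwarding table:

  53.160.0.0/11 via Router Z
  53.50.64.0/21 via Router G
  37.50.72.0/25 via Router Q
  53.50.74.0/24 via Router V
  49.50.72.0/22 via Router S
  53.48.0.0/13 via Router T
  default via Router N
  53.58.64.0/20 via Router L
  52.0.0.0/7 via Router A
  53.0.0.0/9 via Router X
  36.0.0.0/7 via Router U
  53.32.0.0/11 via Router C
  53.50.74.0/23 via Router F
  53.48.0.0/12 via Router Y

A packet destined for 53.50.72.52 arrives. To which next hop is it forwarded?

Routes whose prefix contains 53.50.72.52:
  0.0.0.0/0 (default, matches everything) -> Router N
  52.0.0.0/7 (52.0.0.0 - 53.255.255.255) -> Router A
  53.0.0.0/9 (53.0.0.0 - 53.127.255.255) -> Router X
  53.32.0.0/11 (53.32.0.0 - 53.63.255.255) -> Router C
  53.48.0.0/12 (53.48.0.0 - 53.63.255.255) -> Router Y
  53.48.0.0/13 (53.48.0.0 - 53.55.255.255) -> Router T
More-specific entries that do NOT match:
  37.50.72.0/25 (37.50.72.0 - 37.50.72.127) does not contain 53.50.72.52
  53.50.74.0/24 (53.50.74.0 - 53.50.74.255) does not contain 53.50.72.52
  53.50.74.0/23 (53.50.74.0 - 53.50.75.255) does not contain 53.50.72.52
  49.50.72.0/22 (49.50.72.0 - 49.50.75.255) does not contain 53.50.72.52
  53.50.64.0/21 (53.50.64.0 - 53.50.71.255) does not contain 53.50.72.52
  53.58.64.0/20 (53.58.64.0 - 53.58.79.255) does not contain 53.50.72.52
Longest matching prefix is /13 -> next hop Router T.

Router T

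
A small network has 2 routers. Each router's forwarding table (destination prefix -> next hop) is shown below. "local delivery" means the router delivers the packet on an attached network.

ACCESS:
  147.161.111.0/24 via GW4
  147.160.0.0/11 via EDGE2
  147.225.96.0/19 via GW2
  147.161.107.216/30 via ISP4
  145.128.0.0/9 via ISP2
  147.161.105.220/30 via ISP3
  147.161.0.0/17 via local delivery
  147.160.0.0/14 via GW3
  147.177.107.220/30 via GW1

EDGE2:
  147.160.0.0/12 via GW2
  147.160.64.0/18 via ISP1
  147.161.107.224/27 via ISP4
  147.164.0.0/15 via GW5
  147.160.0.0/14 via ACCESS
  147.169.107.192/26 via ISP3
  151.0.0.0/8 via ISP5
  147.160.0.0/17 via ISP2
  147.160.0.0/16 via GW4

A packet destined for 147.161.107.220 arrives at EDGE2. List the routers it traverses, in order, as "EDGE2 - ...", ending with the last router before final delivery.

At EDGE2: longest match for 147.161.107.220 is 147.160.0.0/14 -> ACCESS
At ACCESS: longest match for 147.161.107.220 is 147.161.0.0/17 -> local delivery

EDGE2 - ACCESS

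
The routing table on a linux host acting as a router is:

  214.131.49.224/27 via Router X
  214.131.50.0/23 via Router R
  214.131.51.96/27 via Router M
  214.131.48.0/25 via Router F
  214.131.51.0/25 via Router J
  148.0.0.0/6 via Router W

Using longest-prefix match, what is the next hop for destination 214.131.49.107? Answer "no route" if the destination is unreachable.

no route

No entry's prefix contains 214.131.49.107; there is no default route.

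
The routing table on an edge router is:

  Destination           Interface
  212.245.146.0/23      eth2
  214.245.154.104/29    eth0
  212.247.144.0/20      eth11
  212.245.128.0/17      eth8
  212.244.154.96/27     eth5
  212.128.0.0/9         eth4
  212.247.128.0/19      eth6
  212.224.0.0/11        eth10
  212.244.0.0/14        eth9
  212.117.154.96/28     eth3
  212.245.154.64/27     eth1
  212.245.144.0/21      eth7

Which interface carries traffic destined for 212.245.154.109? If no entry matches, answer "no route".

Routes whose prefix contains 212.245.154.109:
  212.128.0.0/9 (212.128.0.0 - 212.255.255.255) -> eth4
  212.224.0.0/11 (212.224.0.0 - 212.255.255.255) -> eth10
  212.244.0.0/14 (212.244.0.0 - 212.247.255.255) -> eth9
  212.245.128.0/17 (212.245.128.0 - 212.245.255.255) -> eth8
More-specific entries that do NOT match:
  214.245.154.104/29 (214.245.154.104 - 214.245.154.111) does not contain 212.245.154.109
  212.117.154.96/28 (212.117.154.96 - 212.117.154.111) does not contain 212.245.154.109
  212.244.154.96/27 (212.244.154.96 - 212.244.154.127) does not contain 212.245.154.109
  212.245.154.64/27 (212.245.154.64 - 212.245.154.95) does not contain 212.245.154.109
  212.245.146.0/23 (212.245.146.0 - 212.245.147.255) does not contain 212.245.154.109
  212.245.144.0/21 (212.245.144.0 - 212.245.151.255) does not contain 212.245.154.109
  212.247.144.0/20 (212.247.144.0 - 212.247.159.255) does not contain 212.245.154.109
  212.247.128.0/19 (212.247.128.0 - 212.247.159.255) does not contain 212.245.154.109
Longest matching prefix is /17 -> interface eth8.

eth8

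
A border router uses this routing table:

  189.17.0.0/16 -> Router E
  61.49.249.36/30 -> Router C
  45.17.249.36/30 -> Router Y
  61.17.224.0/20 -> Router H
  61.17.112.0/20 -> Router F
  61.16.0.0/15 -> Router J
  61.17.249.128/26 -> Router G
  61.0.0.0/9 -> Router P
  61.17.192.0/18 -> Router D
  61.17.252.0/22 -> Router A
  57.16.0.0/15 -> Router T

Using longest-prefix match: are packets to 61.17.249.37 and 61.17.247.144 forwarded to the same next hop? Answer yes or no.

yes

61.17.249.37: longest match 61.17.192.0/18 -> Router D
61.17.247.144: longest match 61.17.192.0/18 -> Router D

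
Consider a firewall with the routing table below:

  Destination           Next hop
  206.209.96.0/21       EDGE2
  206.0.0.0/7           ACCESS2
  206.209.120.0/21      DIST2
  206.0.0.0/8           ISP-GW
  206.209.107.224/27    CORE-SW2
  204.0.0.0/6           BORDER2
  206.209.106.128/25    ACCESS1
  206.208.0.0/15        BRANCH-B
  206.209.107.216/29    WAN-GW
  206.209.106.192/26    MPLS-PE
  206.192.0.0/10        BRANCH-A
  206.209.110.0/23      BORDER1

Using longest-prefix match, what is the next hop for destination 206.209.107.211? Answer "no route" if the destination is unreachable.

BRANCH-B

Routes whose prefix contains 206.209.107.211:
  204.0.0.0/6 (204.0.0.0 - 207.255.255.255) -> BORDER2
  206.0.0.0/7 (206.0.0.0 - 207.255.255.255) -> ACCESS2
  206.0.0.0/8 (206.0.0.0 - 206.255.255.255) -> ISP-GW
  206.192.0.0/10 (206.192.0.0 - 206.255.255.255) -> BRANCH-A
  206.208.0.0/15 (206.208.0.0 - 206.209.255.255) -> BRANCH-B
More-specific entries that do NOT match:
  206.209.107.216/29 (206.209.107.216 - 206.209.107.223) does not contain 206.209.107.211
  206.209.107.224/27 (206.209.107.224 - 206.209.107.255) does not contain 206.209.107.211
  206.209.106.192/26 (206.209.106.192 - 206.209.106.255) does not contain 206.209.107.211
  206.209.106.128/25 (206.209.106.128 - 206.209.106.255) does not contain 206.209.107.211
  206.209.110.0/23 (206.209.110.0 - 206.209.111.255) does not contain 206.209.107.211
  206.209.96.0/21 (206.209.96.0 - 206.209.103.255) does not contain 206.209.107.211
  206.209.120.0/21 (206.209.120.0 - 206.209.127.255) does not contain 206.209.107.211
Longest matching prefix is /15 -> next hop BRANCH-B.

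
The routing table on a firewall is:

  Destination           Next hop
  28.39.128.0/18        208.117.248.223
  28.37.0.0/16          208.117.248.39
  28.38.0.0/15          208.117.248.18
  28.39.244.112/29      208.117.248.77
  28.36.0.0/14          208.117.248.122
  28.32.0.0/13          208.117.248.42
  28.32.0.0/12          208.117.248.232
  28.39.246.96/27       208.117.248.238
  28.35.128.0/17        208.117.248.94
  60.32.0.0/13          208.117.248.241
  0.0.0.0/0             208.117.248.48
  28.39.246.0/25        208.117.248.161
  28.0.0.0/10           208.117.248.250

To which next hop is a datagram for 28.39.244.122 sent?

208.117.248.18

Routes whose prefix contains 28.39.244.122:
  0.0.0.0/0 (default, matches everything) -> 208.117.248.48
  28.0.0.0/10 (28.0.0.0 - 28.63.255.255) -> 208.117.248.250
  28.32.0.0/12 (28.32.0.0 - 28.47.255.255) -> 208.117.248.232
  28.32.0.0/13 (28.32.0.0 - 28.39.255.255) -> 208.117.248.42
  28.36.0.0/14 (28.36.0.0 - 28.39.255.255) -> 208.117.248.122
  28.38.0.0/15 (28.38.0.0 - 28.39.255.255) -> 208.117.248.18
More-specific entries that do NOT match:
  28.39.244.112/29 (28.39.244.112 - 28.39.244.119) does not contain 28.39.244.122
  28.39.246.96/27 (28.39.246.96 - 28.39.246.127) does not contain 28.39.244.122
  28.39.246.0/25 (28.39.246.0 - 28.39.246.127) does not contain 28.39.244.122
  28.39.128.0/18 (28.39.128.0 - 28.39.191.255) does not contain 28.39.244.122
  28.35.128.0/17 (28.35.128.0 - 28.35.255.255) does not contain 28.39.244.122
  28.37.0.0/16 (28.37.0.0 - 28.37.255.255) does not contain 28.39.244.122
Longest matching prefix is /15 -> next hop 208.117.248.18.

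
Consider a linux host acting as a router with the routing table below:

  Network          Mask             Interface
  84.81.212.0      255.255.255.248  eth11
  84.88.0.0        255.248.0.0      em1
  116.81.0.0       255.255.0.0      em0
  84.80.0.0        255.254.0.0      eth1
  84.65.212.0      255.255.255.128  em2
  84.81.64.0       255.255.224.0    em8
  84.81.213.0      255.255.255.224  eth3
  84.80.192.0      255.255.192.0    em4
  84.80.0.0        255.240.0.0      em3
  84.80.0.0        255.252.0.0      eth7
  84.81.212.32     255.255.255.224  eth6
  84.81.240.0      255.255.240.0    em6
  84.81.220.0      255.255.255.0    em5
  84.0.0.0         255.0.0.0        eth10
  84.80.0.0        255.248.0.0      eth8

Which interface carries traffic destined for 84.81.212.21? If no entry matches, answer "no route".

eth1

Routes whose prefix contains 84.81.212.21:
  84.0.0.0/8 (84.0.0.0 - 84.255.255.255) -> eth10
  84.80.0.0/12 (84.80.0.0 - 84.95.255.255) -> em3
  84.80.0.0/13 (84.80.0.0 - 84.87.255.255) -> eth8
  84.80.0.0/14 (84.80.0.0 - 84.83.255.255) -> eth7
  84.80.0.0/15 (84.80.0.0 - 84.81.255.255) -> eth1
More-specific entries that do NOT match:
  84.81.212.0/29 (84.81.212.0 - 84.81.212.7) does not contain 84.81.212.21
  84.81.213.0/27 (84.81.213.0 - 84.81.213.31) does not contain 84.81.212.21
  84.81.212.32/27 (84.81.212.32 - 84.81.212.63) does not contain 84.81.212.21
  84.65.212.0/25 (84.65.212.0 - 84.65.212.127) does not contain 84.81.212.21
  84.81.220.0/24 (84.81.220.0 - 84.81.220.255) does not contain 84.81.212.21
  84.81.240.0/20 (84.81.240.0 - 84.81.255.255) does not contain 84.81.212.21
  84.81.64.0/19 (84.81.64.0 - 84.81.95.255) does not contain 84.81.212.21
  84.80.192.0/18 (84.80.192.0 - 84.80.255.255) does not contain 84.81.212.21
  116.81.0.0/16 (116.81.0.0 - 116.81.255.255) does not contain 84.81.212.21
Longest matching prefix is /15 -> interface eth1.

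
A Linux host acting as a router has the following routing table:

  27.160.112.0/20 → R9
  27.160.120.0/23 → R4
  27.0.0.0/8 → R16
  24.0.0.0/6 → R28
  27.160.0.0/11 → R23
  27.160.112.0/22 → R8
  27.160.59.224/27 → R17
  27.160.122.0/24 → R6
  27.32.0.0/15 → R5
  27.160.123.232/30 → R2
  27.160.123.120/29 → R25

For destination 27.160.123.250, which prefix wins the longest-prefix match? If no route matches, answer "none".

Entries matching 27.160.123.250:
  24.0.0.0/6 (24.0.0.0 - 27.255.255.255)
  27.0.0.0/8 (27.0.0.0 - 27.255.255.255)
  27.160.0.0/11 (27.160.0.0 - 27.191.255.255)
  27.160.112.0/20 (27.160.112.0 - 27.160.127.255)
Most specific is 27.160.112.0/20.

27.160.112.0/20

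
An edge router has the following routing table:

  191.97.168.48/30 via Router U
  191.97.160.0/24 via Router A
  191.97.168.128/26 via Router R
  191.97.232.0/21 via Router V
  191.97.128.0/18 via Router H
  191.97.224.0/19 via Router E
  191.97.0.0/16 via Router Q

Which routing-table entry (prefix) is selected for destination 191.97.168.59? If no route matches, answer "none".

191.97.128.0/18

Entries matching 191.97.168.59:
  191.97.0.0/16 (191.97.0.0 - 191.97.255.255)
  191.97.128.0/18 (191.97.128.0 - 191.97.191.255)
Most specific is 191.97.128.0/18.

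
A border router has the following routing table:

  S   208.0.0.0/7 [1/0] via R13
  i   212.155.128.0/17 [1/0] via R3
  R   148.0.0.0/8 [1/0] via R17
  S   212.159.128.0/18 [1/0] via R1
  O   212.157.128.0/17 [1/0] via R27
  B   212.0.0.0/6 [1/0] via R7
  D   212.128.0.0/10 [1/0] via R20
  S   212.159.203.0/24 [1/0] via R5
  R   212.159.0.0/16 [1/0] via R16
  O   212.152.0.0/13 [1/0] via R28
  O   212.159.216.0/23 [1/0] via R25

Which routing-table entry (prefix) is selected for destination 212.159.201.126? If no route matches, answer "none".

Entries matching 212.159.201.126:
  212.0.0.0/6 (212.0.0.0 - 215.255.255.255)
  212.128.0.0/10 (212.128.0.0 - 212.191.255.255)
  212.152.0.0/13 (212.152.0.0 - 212.159.255.255)
  212.159.0.0/16 (212.159.0.0 - 212.159.255.255)
Most specific is 212.159.0.0/16.

212.159.0.0/16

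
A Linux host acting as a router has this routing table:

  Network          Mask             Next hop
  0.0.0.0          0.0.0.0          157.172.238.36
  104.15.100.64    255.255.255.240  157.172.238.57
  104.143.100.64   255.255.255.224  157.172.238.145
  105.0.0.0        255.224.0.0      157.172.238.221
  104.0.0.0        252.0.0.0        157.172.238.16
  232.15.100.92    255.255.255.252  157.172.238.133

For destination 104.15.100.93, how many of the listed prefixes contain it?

2

Prefixes containing 104.15.100.93:
  0.0.0.0/0 (default, matches everything)
  104.0.0.0/6 (104.0.0.0 - 107.255.255.255)
Total matching entries: 2.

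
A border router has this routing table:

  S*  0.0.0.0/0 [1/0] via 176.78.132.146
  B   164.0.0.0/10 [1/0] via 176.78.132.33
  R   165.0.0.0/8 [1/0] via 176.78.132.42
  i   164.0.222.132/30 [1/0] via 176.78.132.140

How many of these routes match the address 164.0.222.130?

2

Prefixes containing 164.0.222.130:
  0.0.0.0/0 (default, matches everything)
  164.0.0.0/10 (164.0.0.0 - 164.63.255.255)
Total matching entries: 2.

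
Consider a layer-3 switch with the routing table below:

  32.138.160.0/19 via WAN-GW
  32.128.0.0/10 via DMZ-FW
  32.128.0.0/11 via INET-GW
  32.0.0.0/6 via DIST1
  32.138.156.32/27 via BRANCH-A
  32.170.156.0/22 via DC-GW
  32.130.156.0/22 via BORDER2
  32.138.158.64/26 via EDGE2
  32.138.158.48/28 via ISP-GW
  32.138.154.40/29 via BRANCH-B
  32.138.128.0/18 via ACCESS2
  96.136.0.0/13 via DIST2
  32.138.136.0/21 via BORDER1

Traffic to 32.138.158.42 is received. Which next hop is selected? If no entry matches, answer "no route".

ACCESS2

Routes whose prefix contains 32.138.158.42:
  32.0.0.0/6 (32.0.0.0 - 35.255.255.255) -> DIST1
  32.128.0.0/10 (32.128.0.0 - 32.191.255.255) -> DMZ-FW
  32.128.0.0/11 (32.128.0.0 - 32.159.255.255) -> INET-GW
  32.138.128.0/18 (32.138.128.0 - 32.138.191.255) -> ACCESS2
More-specific entries that do NOT match:
  32.138.154.40/29 (32.138.154.40 - 32.138.154.47) does not contain 32.138.158.42
  32.138.158.48/28 (32.138.158.48 - 32.138.158.63) does not contain 32.138.158.42
  32.138.156.32/27 (32.138.156.32 - 32.138.156.63) does not contain 32.138.158.42
  32.138.158.64/26 (32.138.158.64 - 32.138.158.127) does not contain 32.138.158.42
  32.170.156.0/22 (32.170.156.0 - 32.170.159.255) does not contain 32.138.158.42
  32.130.156.0/22 (32.130.156.0 - 32.130.159.255) does not contain 32.138.158.42
  32.138.136.0/21 (32.138.136.0 - 32.138.143.255) does not contain 32.138.158.42
  32.138.160.0/19 (32.138.160.0 - 32.138.191.255) does not contain 32.138.158.42
Longest matching prefix is /18 -> next hop ACCESS2.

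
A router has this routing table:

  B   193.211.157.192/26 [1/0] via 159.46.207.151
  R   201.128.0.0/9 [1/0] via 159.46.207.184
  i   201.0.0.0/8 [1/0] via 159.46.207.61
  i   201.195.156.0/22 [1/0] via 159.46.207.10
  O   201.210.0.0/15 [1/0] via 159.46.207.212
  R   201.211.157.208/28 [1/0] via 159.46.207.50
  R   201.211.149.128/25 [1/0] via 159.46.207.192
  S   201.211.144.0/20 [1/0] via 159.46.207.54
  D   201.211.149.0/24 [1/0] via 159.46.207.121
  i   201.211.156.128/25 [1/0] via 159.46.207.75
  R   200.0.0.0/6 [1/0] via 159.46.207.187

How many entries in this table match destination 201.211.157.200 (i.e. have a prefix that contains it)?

Prefixes containing 201.211.157.200:
  200.0.0.0/6 (200.0.0.0 - 203.255.255.255)
  201.0.0.0/8 (201.0.0.0 - 201.255.255.255)
  201.128.0.0/9 (201.128.0.0 - 201.255.255.255)
  201.210.0.0/15 (201.210.0.0 - 201.211.255.255)
  201.211.144.0/20 (201.211.144.0 - 201.211.159.255)
Total matching entries: 5.

5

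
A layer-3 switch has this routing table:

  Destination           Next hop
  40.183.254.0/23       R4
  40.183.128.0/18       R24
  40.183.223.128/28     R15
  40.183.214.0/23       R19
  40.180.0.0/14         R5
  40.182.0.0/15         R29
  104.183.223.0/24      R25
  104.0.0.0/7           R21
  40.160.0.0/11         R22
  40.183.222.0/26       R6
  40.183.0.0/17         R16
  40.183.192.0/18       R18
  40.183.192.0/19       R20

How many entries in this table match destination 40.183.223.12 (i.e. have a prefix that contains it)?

Prefixes containing 40.183.223.12:
  40.160.0.0/11 (40.160.0.0 - 40.191.255.255)
  40.180.0.0/14 (40.180.0.0 - 40.183.255.255)
  40.182.0.0/15 (40.182.0.0 - 40.183.255.255)
  40.183.192.0/18 (40.183.192.0 - 40.183.255.255)
  40.183.192.0/19 (40.183.192.0 - 40.183.223.255)
Total matching entries: 5.

5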